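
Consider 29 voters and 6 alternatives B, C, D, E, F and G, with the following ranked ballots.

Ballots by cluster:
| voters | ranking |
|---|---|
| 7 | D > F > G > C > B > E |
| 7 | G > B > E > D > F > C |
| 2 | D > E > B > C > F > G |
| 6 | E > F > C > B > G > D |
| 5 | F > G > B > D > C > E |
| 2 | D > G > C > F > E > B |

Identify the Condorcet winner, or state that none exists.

none

Pairwise majorities:
B vs C: C, 15–14.
B vs D: B wins 18–11.
B–E: B 19–10.
B vs F: F, 20–9.
B–G: G 21–8.
C–D: D 23–6.
C vs E: E wins 15–14.
C–F: F 25–4.
C vs G: G wins 21–8.
D–E: D 16–13.
D vs F: D, 18–11.
D vs G: G wins 18–11.
E vs F: E wins 15–14.
E vs G: G wins 21–8.
F vs G: F wins 20–9.
No alternative is unbeaten: B loses to C; C loses to D; D loses to B; E loses to B; F loses to D; G loses to F. In particular B > D > C > B is a majority cycle — no Condorcet winner exists.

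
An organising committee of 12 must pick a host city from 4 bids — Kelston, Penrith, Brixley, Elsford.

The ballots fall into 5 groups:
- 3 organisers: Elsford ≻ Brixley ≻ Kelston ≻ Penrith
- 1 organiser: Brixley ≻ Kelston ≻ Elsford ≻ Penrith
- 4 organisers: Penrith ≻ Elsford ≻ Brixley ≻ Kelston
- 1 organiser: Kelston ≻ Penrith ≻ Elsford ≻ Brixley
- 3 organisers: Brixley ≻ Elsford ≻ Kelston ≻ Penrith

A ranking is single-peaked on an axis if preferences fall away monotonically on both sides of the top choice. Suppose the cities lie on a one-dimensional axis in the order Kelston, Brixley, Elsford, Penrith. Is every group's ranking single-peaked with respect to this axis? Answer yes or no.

no

Axis positions: Kelston=1, Brixley=2, Elsford=3, Penrith=4.
Group 1 (peak Elsford at position 3): ranking walks positions 3-2-1-4, expanding outward from the peak — single-peaked.
Group 2 (peak Brixley at position 2): ranking walks positions 2-1-3-4, expanding outward from the peak — single-peaked.
Group 3 (peak Penrith at position 4): ranking walks positions 4-3-2-1, expanding outward from the peak — single-peaked.
Group 4: ranking walks positions 1-4-3-2; Penrith is ranked above Brixley even though Brixley lies between Penrith and the peak Kelston on the axis — preferences dip and rise again. Not single-peaked.
Group 5 (peak Brixley at position 2): ranking walks positions 2-3-1-4, expanding outward from the peak — single-peaked.
Group 4 violates single-peakedness, so the profile is not single-peaked on this axis.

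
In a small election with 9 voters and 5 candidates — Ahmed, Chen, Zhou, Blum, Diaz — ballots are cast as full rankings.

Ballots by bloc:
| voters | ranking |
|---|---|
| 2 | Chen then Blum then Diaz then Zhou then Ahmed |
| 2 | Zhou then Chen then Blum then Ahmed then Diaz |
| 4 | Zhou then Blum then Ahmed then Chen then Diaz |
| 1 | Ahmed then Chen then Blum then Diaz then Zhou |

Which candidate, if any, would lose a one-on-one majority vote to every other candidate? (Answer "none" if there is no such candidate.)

Head-to-head results (9 voters):
Ahmed vs Chen: Ahmed preferred on 4+1 = 5 ballots; Ahmed wins 5–4.
Ahmed–Zhou: Zhou 8–1.
Ahmed–Blum: Blum 8–1.
Ahmed vs Diaz: Ahmed, 7–2.
Chen vs Zhou: 2+1 = 3 for Chen, 6 for Zhou — Zhou by 6–3.
Chen vs Blum: Chen, 5–4.
Chen vs Diaz: Chen wins 9–0.
Zhou vs Blum: Zhou is ranked higher on 2+4 = 6 ballots, Blum on 3. Zhou wins 6–3.
Zhou–Diaz: Zhou 6–3.
Blum vs Diaz: Blum, 9–0.
Only Diaz has no wins; Diaz is the Condorcet loser.

Diaz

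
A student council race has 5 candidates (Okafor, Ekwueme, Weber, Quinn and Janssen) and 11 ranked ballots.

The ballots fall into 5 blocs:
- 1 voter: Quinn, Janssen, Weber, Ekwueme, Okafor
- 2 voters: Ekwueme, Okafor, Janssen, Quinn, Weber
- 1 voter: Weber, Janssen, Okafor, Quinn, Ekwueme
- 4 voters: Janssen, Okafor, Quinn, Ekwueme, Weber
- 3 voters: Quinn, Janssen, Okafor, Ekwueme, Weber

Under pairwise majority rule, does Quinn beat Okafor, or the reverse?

Okafor

Ballots ranking Quinn above Okafor: 1 + 3 = 4.
Ballots ranking Okafor above Quinn: 11 − 4 = 7.
Okafor wins the head-to-head 7–4.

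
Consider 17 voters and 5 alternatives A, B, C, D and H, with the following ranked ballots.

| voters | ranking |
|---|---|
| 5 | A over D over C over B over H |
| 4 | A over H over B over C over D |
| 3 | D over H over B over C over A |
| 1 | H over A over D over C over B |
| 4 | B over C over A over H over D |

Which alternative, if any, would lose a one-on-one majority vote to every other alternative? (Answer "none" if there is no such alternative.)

Head-to-head results (17 voters):
A vs B: 5+4+1 = 10 for A, 7 for B — A by 10–7.
A vs C: 10 to 7, A.
A vs D: A, 14–3.
A vs H: A preferred on 5+4+4 = 13 ballots; A wins 13–4.
B–C: B 11–6.
B vs D: B is ranked higher on 4+4 = 8 ballots, D on 9. D wins 9–8.
B vs H: B, 9–8.
C vs D: C preferred on 4+4 = 8 ballots; D wins 9–8.
C vs H: C preferred on 5+4 = 9 ballots; C wins 9–8.
D–H: H 9–8.
Every alternative wins at least one matchup (A beats B; B beats C; C beats H; D beats B; H beats D), so there is no Condorcet loser.

none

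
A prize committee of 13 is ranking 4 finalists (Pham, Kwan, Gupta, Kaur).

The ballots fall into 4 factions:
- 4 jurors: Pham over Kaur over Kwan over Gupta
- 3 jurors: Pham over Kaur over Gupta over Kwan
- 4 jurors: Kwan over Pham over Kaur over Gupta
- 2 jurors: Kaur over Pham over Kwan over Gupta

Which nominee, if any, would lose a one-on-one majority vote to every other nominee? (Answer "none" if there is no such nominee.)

Gupta

Head-to-head results (13 jurors):
Pham–Kwan: Pham 9–4.
Pham vs Gupta: Pham preferred on 4+3+4+2 = 13 ballots; Pham wins 13–0.
Pham vs Kaur: Pham preferred on 4+3+4 = 11 ballots; Pham wins 11–2.
Kwan vs Gupta: Kwan is ranked higher on 4+4+2 = 10 ballots, Gupta on 3. Kwan wins 10–3.
Kwan vs Kaur: Kwan is ranked higher on 4 ballots, Kaur on 9. Kaur wins 9–4.
Gupta vs Kaur: Kaur, 13–0.
Gupta loses to every other nominee — it is the Condorcet loser.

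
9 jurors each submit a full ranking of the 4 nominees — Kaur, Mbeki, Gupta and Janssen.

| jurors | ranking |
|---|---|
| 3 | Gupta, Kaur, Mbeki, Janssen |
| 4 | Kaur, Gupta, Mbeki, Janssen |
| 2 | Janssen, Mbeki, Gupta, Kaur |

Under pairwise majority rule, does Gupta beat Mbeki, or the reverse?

Ballots ranking Gupta above Mbeki: 3 + 4 = 7.
Ballots ranking Mbeki above Gupta: 9 − 7 = 2.
Gupta wins the head-to-head 7–2.

Gupta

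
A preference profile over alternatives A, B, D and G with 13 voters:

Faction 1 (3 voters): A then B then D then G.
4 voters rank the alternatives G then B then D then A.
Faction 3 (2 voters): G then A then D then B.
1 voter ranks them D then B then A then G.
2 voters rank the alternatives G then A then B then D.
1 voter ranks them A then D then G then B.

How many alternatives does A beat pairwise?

2

A against each rival (13 voters):
A vs B: A preferred on 3+2+2+1 = 8 ballots; A wins 8–5.
A vs D: A preferred on 3+2+2+1 = 8 ballots; A wins 8–5.
A–G: G 8–5.
A beats B, D; loses to G — 2 pairwise wins.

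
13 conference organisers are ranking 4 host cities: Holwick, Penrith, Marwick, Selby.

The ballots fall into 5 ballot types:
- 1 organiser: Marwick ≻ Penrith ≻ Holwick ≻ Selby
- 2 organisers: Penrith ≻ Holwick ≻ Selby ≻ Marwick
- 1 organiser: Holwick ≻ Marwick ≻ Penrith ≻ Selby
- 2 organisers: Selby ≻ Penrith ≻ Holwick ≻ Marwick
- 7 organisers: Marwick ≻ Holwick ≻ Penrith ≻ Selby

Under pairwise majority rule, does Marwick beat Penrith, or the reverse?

Marwick

Ballots ranking Marwick above Penrith: 1 + 1 + 7 = 9.
Ballots ranking Penrith above Marwick: 13 − 9 = 4.
Marwick wins the head-to-head 9–4.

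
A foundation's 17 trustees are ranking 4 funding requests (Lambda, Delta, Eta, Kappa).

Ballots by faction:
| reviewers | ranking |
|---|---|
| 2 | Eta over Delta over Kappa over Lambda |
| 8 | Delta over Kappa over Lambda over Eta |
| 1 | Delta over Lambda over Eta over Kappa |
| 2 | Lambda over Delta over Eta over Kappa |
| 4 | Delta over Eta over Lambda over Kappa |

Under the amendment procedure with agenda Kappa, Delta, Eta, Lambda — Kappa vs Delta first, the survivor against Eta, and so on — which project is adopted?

Delta

Round 1: Kappa vs Delta — 0–17, Delta advances.
Round 2: Delta vs Eta — 15–2, Delta advances.
Round 3: Delta vs Lambda — 15–2, Delta advances.
Delta survives the agenda.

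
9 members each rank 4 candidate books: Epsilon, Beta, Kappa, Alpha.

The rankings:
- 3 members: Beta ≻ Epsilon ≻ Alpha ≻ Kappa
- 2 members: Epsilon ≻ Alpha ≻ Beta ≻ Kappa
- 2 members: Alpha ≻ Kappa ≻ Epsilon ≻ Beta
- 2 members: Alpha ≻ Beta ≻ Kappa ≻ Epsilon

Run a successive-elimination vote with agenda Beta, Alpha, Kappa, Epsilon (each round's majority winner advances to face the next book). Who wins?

Round 1: Beta vs Alpha — 3–6, Alpha advances.
Round 2: Alpha vs Kappa — 9–0, Alpha advances.
Round 3: Alpha vs Epsilon — 4–5, Epsilon advances.
Epsilon survives the agenda.

Epsilon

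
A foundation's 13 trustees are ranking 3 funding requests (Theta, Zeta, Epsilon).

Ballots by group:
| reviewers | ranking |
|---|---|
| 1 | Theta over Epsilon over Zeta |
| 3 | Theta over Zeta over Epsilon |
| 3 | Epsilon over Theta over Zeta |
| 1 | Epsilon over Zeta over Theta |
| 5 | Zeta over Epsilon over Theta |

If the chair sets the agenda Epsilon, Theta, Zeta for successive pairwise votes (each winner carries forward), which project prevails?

Zeta

Round 1: Epsilon vs Theta — 9–4, Epsilon advances.
Round 2: Epsilon vs Zeta — 5–8, Zeta advances.
Zeta survives the agenda.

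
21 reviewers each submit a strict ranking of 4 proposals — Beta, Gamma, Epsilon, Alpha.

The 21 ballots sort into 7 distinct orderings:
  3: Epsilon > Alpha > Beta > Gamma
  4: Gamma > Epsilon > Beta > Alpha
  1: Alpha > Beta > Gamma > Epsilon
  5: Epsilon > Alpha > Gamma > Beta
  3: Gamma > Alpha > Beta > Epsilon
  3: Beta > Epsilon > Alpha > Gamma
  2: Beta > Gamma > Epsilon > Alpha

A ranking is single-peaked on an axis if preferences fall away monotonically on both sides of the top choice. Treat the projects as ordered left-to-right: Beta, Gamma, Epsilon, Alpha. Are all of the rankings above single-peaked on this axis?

no

Axis positions: Beta=1, Gamma=2, Epsilon=3, Alpha=4.
Cluster 1: ranking walks positions 3-4-1-2; Beta is ranked above Gamma even though Gamma lies between Beta and the peak Epsilon on the axis — preferences dip and rise again. Not single-peaked.
Cluster 2 (peak Gamma at position 2): ranking walks positions 2-3-1-4, expanding outward from the peak — single-peaked.
Cluster 3: ranking walks positions 4-1-2-3; Beta is ranked above Epsilon even though Epsilon lies between Beta and the peak Alpha on the axis — preferences dip and rise again. Not single-peaked.
Cluster 4 (peak Epsilon at position 3): ranking walks positions 3-4-2-1, expanding outward from the peak — single-peaked.
Cluster 5: ranking walks positions 2-4-1-3; Alpha is ranked above Epsilon even though Epsilon lies between Alpha and the peak Gamma on the axis — preferences dip and rise again. Not single-peaked.
Cluster 6: ranking walks positions 1-3-4-2; Epsilon is ranked above Gamma even though Gamma lies between Epsilon and the peak Beta on the axis — preferences dip and rise again. Not single-peaked.
Cluster 7 (peak Beta at position 1): ranking walks positions 1-2-3-4, expanding outward from the peak — single-peaked.
Cluster 1 violates single-peakedness, so the profile is not single-peaked on this axis.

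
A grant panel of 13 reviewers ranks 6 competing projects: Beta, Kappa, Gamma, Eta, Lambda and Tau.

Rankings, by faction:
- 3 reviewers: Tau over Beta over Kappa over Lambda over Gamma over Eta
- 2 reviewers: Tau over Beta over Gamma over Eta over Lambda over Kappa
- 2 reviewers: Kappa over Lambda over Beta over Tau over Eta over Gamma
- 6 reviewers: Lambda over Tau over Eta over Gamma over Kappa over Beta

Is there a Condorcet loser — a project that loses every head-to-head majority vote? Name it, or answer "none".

none

Head-to-head results (13 reviewers):
Beta vs Kappa: Beta is ranked higher on 3+2 = 5 ballots, Kappa on 8. Kappa wins 8–5.
Beta vs Gamma: Beta wins 7–6.
Beta–Eta: Beta 7–6.
Beta–Lambda: Lambda 8–5.
Beta–Tau: Tau 11–2.
Kappa vs Gamma: Gamma wins 8–5.
Kappa vs Eta: Eta wins 8–5.
Kappa vs Lambda: Kappa preferred on 3+2 = 5 ballots; Lambda wins 8–5.
Kappa vs Tau: Tau, 11–2.
Gamma vs Eta: Gamma is ranked higher on 3+2 = 5 ballots, Eta on 8. Eta wins 8–5.
Gamma vs Lambda: 2 for Gamma, 11 for Lambda — Lambda by 11–2.
Gamma vs Tau: Tau, 13–0.
Eta vs Lambda: 2 to 11, Lambda.
Eta vs Tau: 0 for Eta, 13 for Tau — Tau by 13–0.
Lambda vs Tau: 2+6 = 8 for Lambda, 5 for Tau — Lambda by 8–5.
Every project wins at least one matchup (Beta beats Gamma; Kappa beats Beta; Gamma beats Kappa; Eta beats Kappa; Lambda beats Beta; Tau beats Beta), so there is no Condorcet loser.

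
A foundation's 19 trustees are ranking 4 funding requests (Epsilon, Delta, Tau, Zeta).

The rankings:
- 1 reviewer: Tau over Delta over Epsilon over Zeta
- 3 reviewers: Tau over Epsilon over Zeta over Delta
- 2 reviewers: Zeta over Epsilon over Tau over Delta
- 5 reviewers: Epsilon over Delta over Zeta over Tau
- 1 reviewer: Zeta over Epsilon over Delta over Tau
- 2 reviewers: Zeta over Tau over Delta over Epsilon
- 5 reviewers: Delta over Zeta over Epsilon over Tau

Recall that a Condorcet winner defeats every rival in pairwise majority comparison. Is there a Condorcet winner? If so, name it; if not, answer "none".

Check each pair by majority over 19 ballots:
Epsilon vs Delta: Epsilon preferred on 3+2+5+1 = 11 ballots; Epsilon wins 11–8.
Epsilon vs Tau: Epsilon, 13–6.
Epsilon–Zeta: Zeta 10–9.
Delta vs Tau: 11 to 8, Delta.
Delta vs Zeta: Delta wins 11–8.
Tau vs Zeta: Tau preferred on 1+3 = 4 ballots; Zeta wins 15–4.
No project is unbeaten: Epsilon loses to Zeta; Delta loses to Epsilon; Tau loses to Epsilon; Zeta loses to Delta. In particular Epsilon > Delta > Zeta > Epsilon is a majority cycle — no Condorcet winner exists.

none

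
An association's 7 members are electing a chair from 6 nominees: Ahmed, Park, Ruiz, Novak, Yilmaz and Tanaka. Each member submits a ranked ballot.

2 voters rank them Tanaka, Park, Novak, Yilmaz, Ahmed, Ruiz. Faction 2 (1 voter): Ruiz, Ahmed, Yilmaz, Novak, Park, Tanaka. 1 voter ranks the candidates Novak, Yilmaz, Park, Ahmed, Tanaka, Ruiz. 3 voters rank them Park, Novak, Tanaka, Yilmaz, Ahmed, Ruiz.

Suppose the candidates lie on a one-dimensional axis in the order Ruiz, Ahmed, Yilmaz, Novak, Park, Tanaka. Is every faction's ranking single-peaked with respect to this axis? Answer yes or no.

yes

Axis positions: Ruiz=1, Ahmed=2, Yilmaz=3, Novak=4, Park=5, Tanaka=6.
Faction 1 (peak Tanaka at position 6): ranking walks positions 6-5-4-3-2-1, expanding outward from the peak — single-peaked.
Faction 2 (peak Ruiz at position 1): ranking walks positions 1-2-3-4-5-6, expanding outward from the peak — single-peaked.
Faction 3 (peak Novak at position 4): ranking walks positions 4-3-5-2-6-1, expanding outward from the peak — single-peaked.
Faction 4 (peak Park at position 5): ranking walks positions 5-4-6-3-2-1, expanding outward from the peak — single-peaked.
Every ranking is single-peaked on this axis.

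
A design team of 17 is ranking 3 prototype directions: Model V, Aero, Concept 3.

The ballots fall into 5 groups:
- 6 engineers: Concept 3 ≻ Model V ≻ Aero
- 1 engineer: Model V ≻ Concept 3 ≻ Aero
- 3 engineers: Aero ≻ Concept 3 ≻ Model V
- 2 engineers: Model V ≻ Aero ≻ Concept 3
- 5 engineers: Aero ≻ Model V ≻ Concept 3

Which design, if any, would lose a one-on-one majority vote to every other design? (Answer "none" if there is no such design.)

Head-to-head results (17 engineers):
Model V vs Aero: Model V, 9–8.
Model V vs Concept 3: Concept 3, 9–8.
Aero vs Concept 3: 10 to 7, Aero.
Each design has at least one pairwise win (Model V beats Aero; Aero beats Concept 3; Concept 3 beats Model V) — no Condorcet loser.

none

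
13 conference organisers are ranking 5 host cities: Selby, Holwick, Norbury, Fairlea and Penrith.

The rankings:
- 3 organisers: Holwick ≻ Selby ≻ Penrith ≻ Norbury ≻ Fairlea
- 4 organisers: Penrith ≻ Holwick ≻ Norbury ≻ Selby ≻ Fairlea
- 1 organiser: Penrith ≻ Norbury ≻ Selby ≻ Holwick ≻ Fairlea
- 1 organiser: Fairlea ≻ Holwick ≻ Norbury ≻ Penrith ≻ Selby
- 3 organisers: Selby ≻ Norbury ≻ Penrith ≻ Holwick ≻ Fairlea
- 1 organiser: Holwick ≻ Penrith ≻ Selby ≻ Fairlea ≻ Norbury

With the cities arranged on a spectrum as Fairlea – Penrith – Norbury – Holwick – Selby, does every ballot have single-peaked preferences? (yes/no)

no

Axis positions: Fairlea=1, Penrith=2, Norbury=3, Holwick=4, Selby=5.
Faction 1: ranking walks positions 4-5-2-3-1; Penrith is ranked above Norbury even though Norbury lies between Penrith and the peak Holwick on the axis — preferences dip and rise again. Not single-peaked.
Faction 2: ranking walks positions 2-4-3-5-1; Holwick is ranked above Norbury even though Norbury lies between Holwick and the peak Penrith on the axis — preferences dip and rise again. Not single-peaked.
Faction 3: ranking walks positions 2-3-5-4-1; Selby is ranked above Holwick even though Holwick lies between Selby and the peak Penrith on the axis — preferences dip and rise again. Not single-peaked.
Faction 4: ranking walks positions 1-4-3-2-5; Holwick is ranked above Penrith even though Penrith lies between Holwick and the peak Fairlea on the axis — preferences dip and rise again. Not single-peaked.
Faction 5: ranking walks positions 5-3-2-4-1; Norbury is ranked above Holwick even though Holwick lies between Norbury and the peak Selby on the axis — preferences dip and rise again. Not single-peaked.
Faction 6: ranking walks positions 4-2-5-1-3; Penrith is ranked above Norbury even though Norbury lies between Penrith and the peak Holwick on the axis — preferences dip and rise again. Not single-peaked.
Faction 1 violates single-peakedness, so the profile is not single-peaked on this axis.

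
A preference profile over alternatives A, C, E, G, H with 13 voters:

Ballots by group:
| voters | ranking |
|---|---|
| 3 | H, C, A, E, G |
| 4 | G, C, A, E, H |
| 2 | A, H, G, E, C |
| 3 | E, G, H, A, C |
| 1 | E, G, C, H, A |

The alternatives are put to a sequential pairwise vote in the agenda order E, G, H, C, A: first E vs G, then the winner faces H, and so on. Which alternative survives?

Round 1: E vs G — 7–6, E advances.
Round 2: E vs H — 8–5, E advances.
Round 3: E vs C — 6–7, C advances.
Round 4: C vs A — 8–5, C advances.
The agenda winner is C.

C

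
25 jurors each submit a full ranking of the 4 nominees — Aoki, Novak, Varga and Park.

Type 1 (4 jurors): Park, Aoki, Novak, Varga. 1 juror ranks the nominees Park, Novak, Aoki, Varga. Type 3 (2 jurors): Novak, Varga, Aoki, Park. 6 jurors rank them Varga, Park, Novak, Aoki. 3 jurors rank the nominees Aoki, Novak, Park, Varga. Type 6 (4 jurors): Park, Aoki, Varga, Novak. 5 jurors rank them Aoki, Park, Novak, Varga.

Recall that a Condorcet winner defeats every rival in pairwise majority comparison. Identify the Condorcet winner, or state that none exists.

Head-to-head results (25 jurors):
Aoki vs Novak: Aoki, 16–9.
Aoki vs Varga: Aoki wins 17–8.
Aoki vs Park: Park wins 15–10.
Novak vs Varga: Novak, 15–10.
Novak vs Park: Park, 20–5.
Varga vs Park: Park, 17–8.
Only Park has no losses; Park is the Condorcet winner.

Park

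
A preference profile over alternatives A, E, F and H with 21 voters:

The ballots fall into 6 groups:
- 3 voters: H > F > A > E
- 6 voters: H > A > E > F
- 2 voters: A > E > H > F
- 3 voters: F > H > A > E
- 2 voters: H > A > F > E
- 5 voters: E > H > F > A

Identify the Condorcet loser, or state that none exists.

none

Head-to-head results (21 voters):
A vs E: 16 to 5, A.
A–F: F 11–10.
A vs H: A is ranked higher on 2 ballots, H on 19. H wins 19–2.
E vs F: E wins 13–8.
E vs H: E is ranked higher on 2+5 = 7 ballots, H on 14. H wins 14–7.
F vs H: H, 18–3.
Each alternative has at least one pairwise win (A beats E; E beats F; F beats A; H beats A) — no Condorcet loser.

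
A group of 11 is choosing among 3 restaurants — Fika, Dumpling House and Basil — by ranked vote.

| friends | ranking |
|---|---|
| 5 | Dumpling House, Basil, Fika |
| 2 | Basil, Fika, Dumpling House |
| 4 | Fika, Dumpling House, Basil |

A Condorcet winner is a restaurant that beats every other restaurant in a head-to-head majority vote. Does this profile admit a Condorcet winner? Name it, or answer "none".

Check each pair by majority over 11 ballots:
Fika vs Dumpling House: Fika, 6–5.
Fika vs Basil: Basil, 7–4.
Dumpling House–Basil: Dumpling House 9–2.
Every restaurant loses at least once (Fika loses to Basil; Dumpling House loses to Fika; Basil loses to Dumpling House). The majority relation contains the cycle Fika beats Dumpling House beats Basil beats Fika, so there is no Condorcet winner.

none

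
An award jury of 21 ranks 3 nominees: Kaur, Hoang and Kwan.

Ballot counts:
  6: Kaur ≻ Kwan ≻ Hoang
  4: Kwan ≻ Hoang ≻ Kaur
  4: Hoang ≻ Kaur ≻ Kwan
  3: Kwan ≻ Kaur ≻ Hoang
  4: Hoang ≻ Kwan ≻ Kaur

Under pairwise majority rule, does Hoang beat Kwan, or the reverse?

Kwan

Ballots ranking Hoang above Kwan: 4 + 4 = 8.
Ballots ranking Kwan above Hoang: 21 − 8 = 13.
Kwan wins the head-to-head 13–8.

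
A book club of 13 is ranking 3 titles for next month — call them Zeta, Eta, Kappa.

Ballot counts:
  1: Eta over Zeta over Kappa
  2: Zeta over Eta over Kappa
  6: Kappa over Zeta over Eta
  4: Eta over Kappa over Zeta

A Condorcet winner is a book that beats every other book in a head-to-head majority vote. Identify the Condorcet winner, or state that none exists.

none

Head-to-head results (13 members):
Zeta vs Eta: 8 to 5, Zeta.
Zeta vs Kappa: Zeta is ranked higher on 1+2 = 3 ballots, Kappa on 10. Kappa wins 10–3.
Eta vs Kappa: 1+2+4 = 7 for Eta, 6 for Kappa — Eta by 7–6.
No book is unbeaten: Zeta loses to Kappa; Eta loses to Zeta; Kappa loses to Eta. In particular Zeta → Eta → Kappa → Zeta is a majority cycle — no Condorcet winner exists.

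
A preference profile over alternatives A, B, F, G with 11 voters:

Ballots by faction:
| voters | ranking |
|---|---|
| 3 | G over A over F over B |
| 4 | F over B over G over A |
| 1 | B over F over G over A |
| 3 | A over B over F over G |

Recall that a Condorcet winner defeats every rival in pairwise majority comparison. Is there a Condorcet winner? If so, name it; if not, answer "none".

none

Head-to-head results (11 voters):
A vs B: A, 6–5.
A–F: A 6–5.
A vs G: G wins 8–3.
B vs F: F, 7–4.
B vs G: B, 8–3.
F–G: F 8–3.
Every alternative loses at least once (A loses to G; B loses to A; F loses to A; G loses to B). The majority relation contains the cycle A → B → G → A, so there is no Condorcet winner.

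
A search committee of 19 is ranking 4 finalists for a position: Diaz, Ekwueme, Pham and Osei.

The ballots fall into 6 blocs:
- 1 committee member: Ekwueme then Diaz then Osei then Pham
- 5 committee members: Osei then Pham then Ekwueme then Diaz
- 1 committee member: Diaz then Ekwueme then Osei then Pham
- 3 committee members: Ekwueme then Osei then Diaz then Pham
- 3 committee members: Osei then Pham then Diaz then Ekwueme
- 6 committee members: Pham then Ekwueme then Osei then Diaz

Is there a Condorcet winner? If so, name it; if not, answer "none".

Head-to-head results (19 committee members):
Diaz vs Ekwueme: 4 to 15, Ekwueme.
Diaz–Pham: Pham 14–5.
Diaz vs Osei: Osei, 17–2.
Ekwueme vs Pham: Pham wins 14–5.
Ekwueme vs Osei: Ekwueme preferred on 1+1+3+6 = 11 ballots; Ekwueme wins 11–8.
Pham vs Osei: Pham preferred on 6 ballots; Osei wins 13–6.
Every candidate loses at least once (Diaz loses to Ekwueme; Ekwueme loses to Pham; Pham loses to Osei; Osei loses to Ekwueme). The majority relation contains the cycle Ekwueme > Osei > Pham > Ekwueme, so there is no Condorcet winner.

none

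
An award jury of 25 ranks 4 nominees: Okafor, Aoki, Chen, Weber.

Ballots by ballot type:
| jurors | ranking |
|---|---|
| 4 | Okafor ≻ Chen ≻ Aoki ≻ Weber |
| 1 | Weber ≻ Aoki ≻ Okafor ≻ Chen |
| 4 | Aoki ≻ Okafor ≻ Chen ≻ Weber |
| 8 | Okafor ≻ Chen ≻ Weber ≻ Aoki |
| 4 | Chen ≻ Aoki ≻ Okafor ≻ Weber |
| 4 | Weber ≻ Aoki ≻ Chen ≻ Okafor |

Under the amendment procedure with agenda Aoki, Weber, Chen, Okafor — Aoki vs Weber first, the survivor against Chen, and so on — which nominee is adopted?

Okafor

Round 1: Aoki vs Weber — 12–13, Weber advances.
Round 2: Weber vs Chen — 5–20, Chen advances.
Round 3: Chen vs Okafor — 8–17, Okafor advances.
Okafor survives the agenda.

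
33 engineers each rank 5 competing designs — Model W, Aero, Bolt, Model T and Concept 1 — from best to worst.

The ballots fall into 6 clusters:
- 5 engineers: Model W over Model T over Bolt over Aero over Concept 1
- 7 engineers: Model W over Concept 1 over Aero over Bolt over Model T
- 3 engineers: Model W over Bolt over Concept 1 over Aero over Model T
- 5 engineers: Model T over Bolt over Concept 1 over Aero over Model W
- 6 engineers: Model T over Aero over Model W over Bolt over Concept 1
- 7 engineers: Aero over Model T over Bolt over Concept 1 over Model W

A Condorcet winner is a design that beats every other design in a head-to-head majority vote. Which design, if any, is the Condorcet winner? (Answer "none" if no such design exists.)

Pairwise majorities:
Model W vs Aero: Aero wins 18–15.
Model W vs Bolt: Model W wins 21–12.
Model W vs Model T: Model T wins 18–15.
Model W–Concept 1: Model W 21–12.
Aero vs Bolt: Aero, 20–13.
Aero vs Model T: Aero, 17–16.
Aero–Concept 1: Aero 18–15.
Bolt–Model T: Model T 23–10.
Bolt vs Concept 1: Bolt wins 26–7.
Model T vs Concept 1: Model T, 23–10.
Only Aero has no losses; Aero is the Condorcet winner.

Aero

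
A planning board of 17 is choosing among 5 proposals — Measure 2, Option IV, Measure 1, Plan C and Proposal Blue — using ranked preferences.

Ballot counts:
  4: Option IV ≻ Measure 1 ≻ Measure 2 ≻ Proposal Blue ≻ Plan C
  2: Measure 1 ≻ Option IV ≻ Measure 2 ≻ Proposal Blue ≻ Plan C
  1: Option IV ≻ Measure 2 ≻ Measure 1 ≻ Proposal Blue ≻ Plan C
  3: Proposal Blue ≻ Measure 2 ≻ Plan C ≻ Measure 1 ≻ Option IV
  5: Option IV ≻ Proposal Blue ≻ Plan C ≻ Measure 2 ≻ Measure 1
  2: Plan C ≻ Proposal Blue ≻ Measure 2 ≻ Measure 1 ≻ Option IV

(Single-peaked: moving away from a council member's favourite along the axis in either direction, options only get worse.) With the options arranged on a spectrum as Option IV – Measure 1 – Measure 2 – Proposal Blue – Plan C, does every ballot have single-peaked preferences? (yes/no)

no

Axis positions: Option IV=1, Measure 1=2, Measure 2=3, Proposal Blue=4, Plan C=5.
Ballot type 1 (peak Option IV at position 1): ranking walks positions 1-2-3-4-5, expanding outward from the peak — single-peaked.
Ballot type 2 (peak Measure 1 at position 2): ranking walks positions 2-1-3-4-5, expanding outward from the peak — single-peaked.
Ballot type 3: ranking walks positions 1-3-2-4-5; Measure 2 is ranked above Measure 1 even though Measure 1 lies between Measure 2 and the peak Option IV on the axis — preferences dip and rise again. Not single-peaked.
Ballot type 4 (peak Proposal Blue at position 4): ranking walks positions 4-3-5-2-1, expanding outward from the peak — single-peaked.
Ballot type 5: ranking walks positions 1-4-5-3-2; Proposal Blue is ranked above Measure 1 even though Measure 1 lies between Proposal Blue and the peak Option IV on the axis — preferences dip and rise again. Not single-peaked.
Ballot type 6 (peak Plan C at position 5): ranking walks positions 5-4-3-2-1, expanding outward from the peak — single-peaked.
Ballot type 3 violates single-peakedness, so the profile is not single-peaked on this axis.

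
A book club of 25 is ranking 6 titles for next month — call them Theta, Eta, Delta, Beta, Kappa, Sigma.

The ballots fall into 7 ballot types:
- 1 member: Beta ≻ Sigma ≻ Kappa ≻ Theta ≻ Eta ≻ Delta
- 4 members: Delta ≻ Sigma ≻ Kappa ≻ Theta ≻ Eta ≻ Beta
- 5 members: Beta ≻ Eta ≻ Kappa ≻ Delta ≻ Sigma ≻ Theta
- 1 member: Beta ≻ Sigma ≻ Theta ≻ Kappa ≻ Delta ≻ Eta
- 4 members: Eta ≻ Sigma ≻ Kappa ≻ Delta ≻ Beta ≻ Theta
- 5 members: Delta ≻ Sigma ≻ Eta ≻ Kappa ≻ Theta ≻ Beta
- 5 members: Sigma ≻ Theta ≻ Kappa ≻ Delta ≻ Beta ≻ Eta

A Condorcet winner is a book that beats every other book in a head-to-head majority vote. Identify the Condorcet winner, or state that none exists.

none

Head-to-head results (25 members):
Theta vs Eta: 1+4+1+5 = 11 for Theta, 14 for Eta — Eta by 14–11.
Theta vs Delta: Delta, 18–7.
Theta–Beta: Theta 14–11.
Theta vs Kappa: 1+5 = 6 for Theta, 19 for Kappa — Kappa by 19–6.
Theta–Sigma: Sigma 25–0.
Eta vs Delta: Eta preferred on 1+5+4 = 10 ballots; Delta wins 15–10.
Eta–Beta: Eta 13–12.
Eta vs Kappa: Eta preferred on 5+4+5 = 14 ballots; Eta wins 14–11.
Eta vs Sigma: Eta preferred on 5+4 = 9 ballots; Sigma wins 16–9.
Delta vs Beta: Delta wins 18–7.
Delta vs Kappa: Kappa, 16–9.
Delta–Sigma: Delta 14–11.
Beta–Kappa: Kappa 18–7.
Beta vs Sigma: Sigma wins 18–7.
Kappa–Sigma: Sigma 20–5.
No book is unbeaten: Theta loses to Eta; Eta loses to Delta; Delta loses to Kappa; Beta loses to Theta; Kappa loses to Eta; Sigma loses to Delta. In particular Eta → Kappa → Delta → Eta is a majority cycle — no Condorcet winner exists.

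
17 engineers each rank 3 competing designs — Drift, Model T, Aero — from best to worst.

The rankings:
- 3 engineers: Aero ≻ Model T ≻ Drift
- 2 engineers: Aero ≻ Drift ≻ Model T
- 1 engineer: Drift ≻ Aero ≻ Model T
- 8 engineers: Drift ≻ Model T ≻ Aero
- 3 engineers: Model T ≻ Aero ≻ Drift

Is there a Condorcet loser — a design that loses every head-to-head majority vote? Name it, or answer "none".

Pairwise majorities:
Drift vs Model T: 11 to 6, Drift.
Drift–Aero: Drift 9–8.
Model T vs Aero: 8+3 = 11 for Model T, 6 for Aero — Model T by 11–6.
Aero loses to every other design — it is the Condorcet loser.

Aero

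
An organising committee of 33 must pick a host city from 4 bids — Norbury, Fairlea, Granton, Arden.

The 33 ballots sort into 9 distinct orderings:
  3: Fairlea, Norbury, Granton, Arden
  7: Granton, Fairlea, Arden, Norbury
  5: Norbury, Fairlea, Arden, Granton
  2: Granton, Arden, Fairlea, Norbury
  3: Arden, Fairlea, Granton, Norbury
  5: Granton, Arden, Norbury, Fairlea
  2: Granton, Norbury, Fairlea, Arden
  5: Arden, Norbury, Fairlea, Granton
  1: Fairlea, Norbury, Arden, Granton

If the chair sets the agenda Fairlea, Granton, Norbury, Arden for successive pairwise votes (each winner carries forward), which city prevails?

Round 1: Fairlea vs Granton — 17–16, Fairlea advances.
Round 2: Fairlea vs Norbury — 16–17, Norbury advances.
Round 3: Norbury vs Arden — 11–22, Arden advances.
The agenda winner is Arden.

Arden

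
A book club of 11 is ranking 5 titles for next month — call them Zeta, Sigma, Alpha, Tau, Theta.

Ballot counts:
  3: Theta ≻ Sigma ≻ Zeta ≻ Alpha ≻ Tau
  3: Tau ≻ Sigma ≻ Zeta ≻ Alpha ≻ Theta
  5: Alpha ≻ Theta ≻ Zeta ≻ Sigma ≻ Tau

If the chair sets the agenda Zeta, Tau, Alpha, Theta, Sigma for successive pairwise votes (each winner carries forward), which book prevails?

Round 1: Zeta vs Tau — 8–3, Zeta advances.
Round 2: Zeta vs Alpha — 6–5, Zeta advances.
Round 3: Zeta vs Theta — 3–8, Theta advances.
Round 4: Theta vs Sigma — 8–3, Theta advances.
The agenda winner is Theta.

Theta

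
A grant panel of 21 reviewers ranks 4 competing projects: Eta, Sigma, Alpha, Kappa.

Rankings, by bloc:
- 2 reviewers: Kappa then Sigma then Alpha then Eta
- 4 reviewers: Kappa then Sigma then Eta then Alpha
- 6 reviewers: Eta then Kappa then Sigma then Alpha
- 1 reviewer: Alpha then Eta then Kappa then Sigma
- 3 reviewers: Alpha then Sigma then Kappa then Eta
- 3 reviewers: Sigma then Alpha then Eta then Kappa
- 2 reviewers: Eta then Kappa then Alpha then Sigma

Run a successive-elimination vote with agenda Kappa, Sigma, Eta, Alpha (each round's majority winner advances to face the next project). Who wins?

Eta

Round 1: Kappa vs Sigma — 15–6, Kappa advances.
Round 2: Kappa vs Eta — 9–12, Eta advances.
Round 3: Eta vs Alpha — 12–9, Eta advances.
Eta survives the agenda.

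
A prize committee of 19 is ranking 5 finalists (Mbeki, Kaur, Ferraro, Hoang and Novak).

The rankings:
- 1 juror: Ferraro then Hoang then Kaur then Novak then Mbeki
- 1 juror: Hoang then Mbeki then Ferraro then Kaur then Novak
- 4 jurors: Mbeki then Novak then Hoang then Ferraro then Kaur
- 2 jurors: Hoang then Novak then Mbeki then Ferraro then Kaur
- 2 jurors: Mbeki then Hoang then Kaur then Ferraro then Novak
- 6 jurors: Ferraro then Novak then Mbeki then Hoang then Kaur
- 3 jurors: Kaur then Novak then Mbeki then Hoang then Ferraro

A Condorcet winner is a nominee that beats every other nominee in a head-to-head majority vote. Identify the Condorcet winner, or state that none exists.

Pairwise majorities:
Mbeki vs Kaur: Mbeki is ranked higher on 1+4+2+2+6 = 15 ballots, Kaur on 4. Mbeki wins 15–4.
Mbeki vs Ferraro: Mbeki is ranked higher on 1+4+2+2+3 = 12 ballots, Ferraro on 7. Mbeki wins 12–7.
Mbeki vs Hoang: 4+2+6+3 = 15 for Mbeki, 4 for Hoang — Mbeki by 15–4.
Mbeki vs Novak: Mbeki preferred on 1+4+2 = 7 ballots; Novak wins 12–7.
Kaur vs Ferraro: 5 to 14, Ferraro.
Kaur vs Hoang: 3 for Kaur, 16 for Hoang — Hoang by 16–3.
Kaur vs Novak: 7 to 12, Novak.
Ferraro vs Hoang: 7 to 12, Hoang.
Ferraro vs Novak: Ferraro preferred on 1+1+2+6 = 10 ballots; Ferraro wins 10–9.
Hoang vs Novak: 1+1+2+2 = 6 for Hoang, 13 for Novak — Novak by 13–6.
Each nominee drops at least one matchup (Mbeki loses to Novak; Kaur loses to Mbeki; Ferraro loses to Mbeki; Hoang loses to Mbeki; Novak loses to Ferraro); the cycle Mbeki → Ferraro → Novak → Mbeki rules out a Condorcet winner.

none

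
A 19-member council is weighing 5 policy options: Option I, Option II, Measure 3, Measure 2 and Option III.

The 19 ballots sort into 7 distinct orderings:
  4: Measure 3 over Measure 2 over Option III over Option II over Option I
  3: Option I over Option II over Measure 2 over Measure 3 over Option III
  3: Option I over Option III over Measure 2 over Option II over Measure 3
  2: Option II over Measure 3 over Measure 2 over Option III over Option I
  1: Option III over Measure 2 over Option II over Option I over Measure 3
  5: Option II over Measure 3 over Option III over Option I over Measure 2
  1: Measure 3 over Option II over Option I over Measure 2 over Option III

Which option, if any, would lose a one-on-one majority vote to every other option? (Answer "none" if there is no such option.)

Pairwise majorities:
Option I vs Option II: Option II wins 13–6.
Option I vs Measure 3: 3+3+1 = 7 for Option I, 12 for Measure 3 — Measure 3 by 12–7.
Option I vs Measure 2: Option I wins 12–7.
Option I vs Option III: Option III wins 12–7.
Option II vs Measure 3: 3+3+2+1+5 = 14 for Option II, 5 for Measure 3 — Option II by 14–5.
Option II vs Measure 2: Option II is ranked higher on 3+2+5+1 = 11 ballots, Measure 2 on 8. Option II wins 11–8.
Option II vs Option III: Option II, 11–8.
Measure 3 vs Measure 2: Measure 3 preferred on 4+2+5+1 = 12 ballots; Measure 3 wins 12–7.
Measure 3 vs Option III: Measure 3, 15–4.
Measure 2 vs Option III: 4+3+2+1 = 10 for Measure 2, 9 for Option III — Measure 2 by 10–9.
Each option has at least one pairwise win (Option I beats Measure 2; Option II beats Option I; Measure 3 beats Option I; Measure 2 beats Option III; Option III beats Option I) — no Condorcet loser.

none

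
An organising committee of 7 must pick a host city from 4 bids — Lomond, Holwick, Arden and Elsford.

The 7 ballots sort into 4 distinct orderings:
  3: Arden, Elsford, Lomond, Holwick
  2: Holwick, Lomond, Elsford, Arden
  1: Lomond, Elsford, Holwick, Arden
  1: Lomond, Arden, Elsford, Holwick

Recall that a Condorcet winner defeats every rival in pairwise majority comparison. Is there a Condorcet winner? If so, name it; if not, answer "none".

Check each pair by majority over 7 ballots:
Lomond–Holwick: Lomond 5–2.
Lomond vs Arden: Lomond preferred on 2+1+1 = 4 ballots; Lomond wins 4–3.
Lomond vs Elsford: 2+1+1 = 4 for Lomond, 3 for Elsford — Lomond by 4–3.
Holwick vs Arden: 3 to 4, Arden.
Holwick vs Elsford: 2 to 5, Elsford.
Arden vs Elsford: 3+1 = 4 for Arden, 3 for Elsford — Arden by 4–3.
Lomond beats each of Holwick, Arden, Elsford — Lomond is the Condorcet winner.

Lomond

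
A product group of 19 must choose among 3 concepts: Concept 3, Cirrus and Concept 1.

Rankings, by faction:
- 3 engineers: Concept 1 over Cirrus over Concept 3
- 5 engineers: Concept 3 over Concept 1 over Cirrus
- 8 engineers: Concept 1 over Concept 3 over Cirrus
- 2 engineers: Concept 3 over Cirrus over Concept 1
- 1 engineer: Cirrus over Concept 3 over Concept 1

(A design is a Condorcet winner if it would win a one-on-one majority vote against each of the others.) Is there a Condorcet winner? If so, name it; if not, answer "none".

Check each pair by majority over 19 ballots:
Concept 3 vs Cirrus: Concept 3 preferred on 5+8+2 = 15 ballots; Concept 3 wins 15–4.
Concept 3 vs Concept 1: Concept 1, 11–8.
Cirrus vs Concept 1: Cirrus preferred on 2+1 = 3 ballots; Concept 1 wins 16–3.
Only Concept 1 has no losses; Concept 1 is the Condorcet winner.

Concept 1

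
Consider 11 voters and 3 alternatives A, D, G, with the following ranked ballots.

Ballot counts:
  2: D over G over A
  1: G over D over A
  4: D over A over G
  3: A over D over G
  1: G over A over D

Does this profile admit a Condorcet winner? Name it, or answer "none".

D

Check each pair by majority over 11 ballots:
A vs D: D, 7–4.
A–G: A 7–4.
D–G: D 9–2.
Only D has no losses; D is the Condorcet winner.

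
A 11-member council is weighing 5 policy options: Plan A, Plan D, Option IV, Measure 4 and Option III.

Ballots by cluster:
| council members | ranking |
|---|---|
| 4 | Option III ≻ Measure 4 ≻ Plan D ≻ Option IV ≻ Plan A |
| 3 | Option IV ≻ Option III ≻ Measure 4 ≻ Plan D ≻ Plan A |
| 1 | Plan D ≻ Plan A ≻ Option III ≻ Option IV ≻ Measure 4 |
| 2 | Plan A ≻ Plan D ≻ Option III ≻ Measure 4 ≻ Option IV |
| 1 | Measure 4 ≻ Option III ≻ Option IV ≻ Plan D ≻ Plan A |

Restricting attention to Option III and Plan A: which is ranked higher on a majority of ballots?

Ballots ranking Option III above Plan A: 4 + 3 + 1 = 8.
Ballots ranking Plan A above Option III: 11 − 8 = 3.
Option III wins the head-to-head 8–3.

Option III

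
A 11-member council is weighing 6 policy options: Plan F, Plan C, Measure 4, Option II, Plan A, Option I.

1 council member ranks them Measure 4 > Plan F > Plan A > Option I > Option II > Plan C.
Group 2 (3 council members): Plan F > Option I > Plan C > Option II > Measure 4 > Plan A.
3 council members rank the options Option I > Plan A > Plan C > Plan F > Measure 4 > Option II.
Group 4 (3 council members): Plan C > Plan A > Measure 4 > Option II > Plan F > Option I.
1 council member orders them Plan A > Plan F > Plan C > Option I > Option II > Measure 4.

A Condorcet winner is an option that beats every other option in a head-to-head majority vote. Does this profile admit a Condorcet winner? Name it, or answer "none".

Pairwise majorities:
Plan F vs Plan C: 1+3+1 = 5 for Plan F, 6 for Plan C — Plan C by 6–5.
Plan F vs Measure 4: 7 to 4, Plan F.
Plan F vs Option II: Plan F preferred on 1+3+3+1 = 8 ballots; Plan F wins 8–3.
Plan F vs Plan A: Plan F preferred on 1+3 = 4 ballots; Plan A wins 7–4.
Plan F vs Option I: 1+3+3+1 = 8 for Plan F, 3 for Option I — Plan F by 8–3.
Plan C vs Measure 4: 3+3+3+1 = 10 for Plan C, 1 for Measure 4 — Plan C by 10–1.
Plan C vs Option II: Plan C preferred on 3+3+3+1 = 10 ballots; Plan C wins 10–1.
Plan C vs Plan A: 3+3 = 6 for Plan C, 5 for Plan A — Plan C by 6–5.
Plan C vs Option I: 4 to 7, Option I.
Measure 4 vs Option II: Measure 4 is ranked higher on 1+3+3 = 7 ballots, Option II on 4. Measure 4 wins 7–4.
Measure 4 vs Plan A: Measure 4 preferred on 1+3 = 4 ballots; Plan A wins 7–4.
Measure 4 vs Option I: Measure 4 is ranked higher on 1+3 = 4 ballots, Option I on 7. Option I wins 7–4.
Option II vs Plan A: Option II is ranked higher on 3 ballots, Plan A on 8. Plan A wins 8–3.
Option II vs Option I: Option II is ranked higher on 3 ballots, Option I on 8. Option I wins 8–3.
Plan A vs Option I: Plan A is ranked higher on 1+3+1 = 5 ballots, Option I on 6. Option I wins 6–5.
Every option loses at least once (Plan F loses to Plan C; Plan C loses to Option I; Measure 4 loses to Plan F; Option II loses to Plan F; Plan A loses to Plan C; Option I loses to Plan F). The majority relation contains the cycle Plan F beats Option I beats Plan C beats Plan F, so there is no Condorcet winner.

none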